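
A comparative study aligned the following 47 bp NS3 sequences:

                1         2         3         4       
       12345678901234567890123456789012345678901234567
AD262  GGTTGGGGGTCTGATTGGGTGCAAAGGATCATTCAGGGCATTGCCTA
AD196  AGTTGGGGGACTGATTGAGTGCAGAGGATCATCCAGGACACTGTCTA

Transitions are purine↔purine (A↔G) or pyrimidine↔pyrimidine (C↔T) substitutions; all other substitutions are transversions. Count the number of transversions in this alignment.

Mismatches occur at site 1 (G/A, transition), site 10 (T/A, transversion), site 18 (G/A, transition), site 24 (A/G, transition), site 33 (T/C, transition), site 38 (G/A, transition), site 41 (T/C, transition), site 44 (C/T, transition).
Of the 8 differences, 7 transitions and 1 transversion, so the answer is 1.

1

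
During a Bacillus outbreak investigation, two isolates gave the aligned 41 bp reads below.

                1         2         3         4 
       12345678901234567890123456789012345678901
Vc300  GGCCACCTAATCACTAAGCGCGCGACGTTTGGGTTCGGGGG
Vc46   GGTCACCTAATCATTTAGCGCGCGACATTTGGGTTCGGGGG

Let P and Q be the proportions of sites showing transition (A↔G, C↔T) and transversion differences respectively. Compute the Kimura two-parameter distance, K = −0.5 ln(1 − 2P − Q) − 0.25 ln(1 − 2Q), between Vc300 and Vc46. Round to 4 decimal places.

0.1061

Differing sites — 3:C/T (Ti); 14:C/T (Ti); 16:A/T (Tv); 27:G/A (Ti).
Of the 4 differences, 3 transitions and 1 transversion over 41 sites: P = 3/41 = 0.073171, Q = 1/41 = 0.024390.
d = −0.5·ln(0.829268) − 0.25·ln(0.951220) = −0.5·(-0.187212) − 0.25·(-0.050010) = 0.1061.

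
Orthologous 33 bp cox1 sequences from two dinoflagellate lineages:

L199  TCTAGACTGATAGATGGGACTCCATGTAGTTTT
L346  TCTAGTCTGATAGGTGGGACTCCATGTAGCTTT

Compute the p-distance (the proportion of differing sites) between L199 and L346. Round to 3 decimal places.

0.091

Differing sites — 6:A/T; 14:A/G; 30:T/C.
There are 3 differences over 33 sites, so p = 3/33 = 0.091.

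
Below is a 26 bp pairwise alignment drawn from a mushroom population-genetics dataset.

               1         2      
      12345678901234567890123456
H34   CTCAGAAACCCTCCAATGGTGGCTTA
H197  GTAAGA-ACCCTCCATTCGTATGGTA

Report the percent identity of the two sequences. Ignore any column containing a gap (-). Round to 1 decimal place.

Excluding the 1 gap column leaves 25 comparable sites.
Differing sites — 1:C/G; 3:C/A; 16:A/T; 18:G/C; 21:G/A; 22:G/T; 23:C/G; 24:T/G.
17 of the 25 comparable sites match, so the percent identity is 17/25 × 100 = 68.0%.

68.0%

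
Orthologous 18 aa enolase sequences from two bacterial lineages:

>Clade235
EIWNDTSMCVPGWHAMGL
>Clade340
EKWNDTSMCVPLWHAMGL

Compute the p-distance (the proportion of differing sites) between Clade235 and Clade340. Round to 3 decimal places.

0.111

The sequences differ at positions 2 (I/K), 12 (G/L).
There are 2 differences over 18 sites, so p = 2/18 = 0.111.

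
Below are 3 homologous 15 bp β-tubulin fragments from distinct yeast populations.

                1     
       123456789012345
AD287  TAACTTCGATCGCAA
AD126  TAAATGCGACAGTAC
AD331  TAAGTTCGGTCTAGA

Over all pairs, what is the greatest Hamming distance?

9

Pairwise Hamming distances:
  AD287 vs AD126: 6
  AD287 vs AD331: 5
  AD126 vs AD331: 9
The largest is 9, between AD126 and AD331.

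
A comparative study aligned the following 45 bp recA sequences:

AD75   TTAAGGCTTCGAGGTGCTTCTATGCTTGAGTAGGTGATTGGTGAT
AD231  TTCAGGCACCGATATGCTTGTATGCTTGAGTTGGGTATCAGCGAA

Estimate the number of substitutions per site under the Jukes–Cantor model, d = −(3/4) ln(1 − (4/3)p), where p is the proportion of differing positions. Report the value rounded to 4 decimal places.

Differing sites — 3:A/C; 8:T/A; 9:T/C; 13:G/T; 14:G/A; 20:C/G; 32:A/T; 35:T/G; 36:G/T; 39:T/C; 40:G/A; 42:T/C; 45:T/A.
p = 13/45 = 0.288889.
d = −0.75 · ln(1 − (4/3)·0.288889) = −0.75 · ln(0.614815) = −0.75 · (-0.486434) = 0.3648.

0.3648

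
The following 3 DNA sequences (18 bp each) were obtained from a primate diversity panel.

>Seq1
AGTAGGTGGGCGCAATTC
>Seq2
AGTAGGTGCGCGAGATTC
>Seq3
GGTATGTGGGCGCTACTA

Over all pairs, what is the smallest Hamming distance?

Pairwise Hamming distances:
  Seq1 vs Seq2: 3
  Seq1 vs Seq3: 5
  Seq2 vs Seq3: 7
The smallest is 3, between Seq1 and Seq2.

3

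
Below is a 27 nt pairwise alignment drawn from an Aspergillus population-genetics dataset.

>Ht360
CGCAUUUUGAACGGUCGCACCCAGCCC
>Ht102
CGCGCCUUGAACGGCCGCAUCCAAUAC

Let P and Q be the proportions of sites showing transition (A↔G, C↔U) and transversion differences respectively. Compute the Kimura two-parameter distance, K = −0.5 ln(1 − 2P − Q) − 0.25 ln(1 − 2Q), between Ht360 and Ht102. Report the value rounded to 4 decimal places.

Differing sites — 4:A/G (Ti); 5:U/C (Ti); 6:U/C (Ti); 15:U/C (Ti); 20:C/U (Ti); 24:G/A (Ti); 25:C/U (Ti); 26:C/A (Tv).
Of the 8 differences, 7 transitions and 1 transversion over 27 sites: P = 7/27 = 0.259259, Q = 1/27 = 0.037037.
d = −0.5·ln(0.444445) − 0.25·ln(0.925926) = −0.5·(-0.810929) − 0.25·(-0.076961) = 0.4247.

0.4247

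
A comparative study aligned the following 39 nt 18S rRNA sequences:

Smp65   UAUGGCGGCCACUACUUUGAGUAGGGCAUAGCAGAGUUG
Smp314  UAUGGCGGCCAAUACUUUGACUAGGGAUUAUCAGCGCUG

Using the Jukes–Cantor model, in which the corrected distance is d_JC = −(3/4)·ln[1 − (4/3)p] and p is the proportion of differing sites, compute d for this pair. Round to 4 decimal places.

0.2052

Mismatches occur at site 12 (C→A), site 21 (G→C), site 27 (C→A), site 28 (A→U), site 31 (G→U), site 35 (A→C), site 37 (U→C).
p = 7/39 = 0.179487.
d = −0.75 · ln(1 − (4/3)·0.179487) = −0.75 · ln(0.760684) = −0.75 · (-0.273537) = 0.2052.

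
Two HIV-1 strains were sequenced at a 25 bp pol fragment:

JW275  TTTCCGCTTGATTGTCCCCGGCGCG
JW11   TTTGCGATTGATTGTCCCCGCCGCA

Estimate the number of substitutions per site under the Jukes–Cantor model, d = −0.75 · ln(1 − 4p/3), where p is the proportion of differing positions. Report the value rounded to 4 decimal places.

0.1800

The sequences differ at positions 4 (C/G), 7 (C/A), 21 (G/C), 25 (G/A).
p = 4/25 = 0.160000.
d = −0.75 · ln(1 − (4/3)·0.160000) = −0.75 · ln(0.786667) = −0.75 · (-0.239950) = 0.1800.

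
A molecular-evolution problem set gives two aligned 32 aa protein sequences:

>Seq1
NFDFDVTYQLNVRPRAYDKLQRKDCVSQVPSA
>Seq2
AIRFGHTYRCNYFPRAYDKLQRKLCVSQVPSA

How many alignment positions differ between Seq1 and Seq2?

10

Differing sites — 1:N/A; 2:F/I; 3:D/R; 5:D/G; 6:V/H; 9:Q/R; 10:L/C; 12:V/Y; 13:R/F; 24:D/L.
That gives 10 mismatches out of 32 aligned sites, so the Hamming distance is 10.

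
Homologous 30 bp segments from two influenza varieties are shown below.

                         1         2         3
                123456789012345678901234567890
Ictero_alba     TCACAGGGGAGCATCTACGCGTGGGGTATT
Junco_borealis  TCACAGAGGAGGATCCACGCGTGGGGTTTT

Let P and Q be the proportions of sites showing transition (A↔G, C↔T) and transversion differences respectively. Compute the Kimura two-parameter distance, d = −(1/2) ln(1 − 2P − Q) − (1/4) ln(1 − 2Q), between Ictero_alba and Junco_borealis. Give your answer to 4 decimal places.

Mismatches occur at site 7 (G↔A, transition), site 12 (C↔G, transversion), site 16 (T↔C, transition), site 28 (A↔T, transversion).
Of the 4 differences, 2 transitions and 2 transversions over 30 sites: P = 2/30 = 0.066667, Q = 2/30 = 0.066667.
d = −0.5·ln(0.799999) − 0.25·ln(0.866666) = −0.5·(-0.223145) − 0.25·(-0.143102) = 0.1473.

0.1473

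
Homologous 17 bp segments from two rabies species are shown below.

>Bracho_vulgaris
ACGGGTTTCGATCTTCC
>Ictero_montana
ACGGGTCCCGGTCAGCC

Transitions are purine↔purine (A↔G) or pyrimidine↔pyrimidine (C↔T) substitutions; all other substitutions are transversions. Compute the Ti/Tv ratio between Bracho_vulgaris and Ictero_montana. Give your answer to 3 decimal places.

Mismatches occur at site 7 (T/C, transition), site 8 (T/C, transition), site 11 (A/G, transition), site 14 (T/A, transversion), site 15 (T/G, transversion).
Of the 5 differences, 3 transitions and 2 transversions, so Ti/Tv = 3/2 = 1.500.

1.500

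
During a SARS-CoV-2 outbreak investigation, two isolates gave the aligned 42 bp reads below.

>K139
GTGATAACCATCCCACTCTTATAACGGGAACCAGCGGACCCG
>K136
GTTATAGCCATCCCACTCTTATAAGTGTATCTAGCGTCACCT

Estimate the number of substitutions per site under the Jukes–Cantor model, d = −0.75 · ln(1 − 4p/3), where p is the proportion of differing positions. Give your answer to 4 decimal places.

Mismatches occur at site 3 (G/T), site 7 (A/G), site 25 (C/G), site 26 (G/T), site 28 (G/T), site 30 (A/T), site 32 (C/T), site 37 (G/T), site 38 (A/C), site 39 (C/A), site 42 (G/T).
p = 11/42 = 0.261905.
d = −0.75 · ln(1 − (4/3)·0.261905) = −0.75 · ln(0.650793) = −0.75 · (-0.429564) = 0.3222.

0.3222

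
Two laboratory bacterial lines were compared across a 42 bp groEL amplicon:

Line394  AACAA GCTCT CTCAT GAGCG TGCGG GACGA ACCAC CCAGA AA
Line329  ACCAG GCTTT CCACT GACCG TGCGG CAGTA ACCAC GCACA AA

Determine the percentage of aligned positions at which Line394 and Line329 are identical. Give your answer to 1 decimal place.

71.4%

Differing sites — 2:A/C; 5:A/G; 9:C/T; 12:T/C; 13:C/A; 14:A/C; 18:G/C; 26:G/C; 28:C/G; 29:G/T; 36:C/G; 39:G/C.
30 of the 42 sites match, so the percent identity is 30/42 × 100 = 71.4%.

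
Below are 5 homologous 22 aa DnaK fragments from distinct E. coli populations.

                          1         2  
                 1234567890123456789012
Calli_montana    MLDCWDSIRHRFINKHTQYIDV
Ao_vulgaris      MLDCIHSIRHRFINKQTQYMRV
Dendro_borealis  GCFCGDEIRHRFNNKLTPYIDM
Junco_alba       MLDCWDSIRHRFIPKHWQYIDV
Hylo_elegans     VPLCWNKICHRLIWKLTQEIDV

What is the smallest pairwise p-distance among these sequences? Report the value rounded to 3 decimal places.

Pairwise Hamming distances:
  Calli_montana vs Ao_vulgaris: 5
  Calli_montana vs Dendro_borealis: 9
  Calli_montana vs Junco_alba: 2
  Calli_montana vs Hylo_elegans: 10
  Ao_vulgaris vs Dendro_borealis: 12
  Ao_vulgaris vs Junco_alba: 7
  Ao_vulgaris vs Hylo_elegans: 13
  Dendro_borealis vs Junco_alba: 11
  Dendro_borealis vs Hylo_elegans: 13
  Junco_alba vs Hylo_elegans: 11
The smallest is 2 mismatches, between Calli_montana and Junco_alba; p = 2/22 = 0.091.

0.091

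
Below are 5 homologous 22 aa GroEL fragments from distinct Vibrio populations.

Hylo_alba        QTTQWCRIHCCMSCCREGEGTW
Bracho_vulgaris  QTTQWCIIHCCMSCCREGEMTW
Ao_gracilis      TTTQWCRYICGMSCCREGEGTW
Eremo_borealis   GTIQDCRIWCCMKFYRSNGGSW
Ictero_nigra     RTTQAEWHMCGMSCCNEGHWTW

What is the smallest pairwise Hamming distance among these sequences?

2

Pairwise Hamming distances:
  Hylo_alba vs Bracho_vulgaris: 2
  Hylo_alba vs Ao_gracilis: 4
  Hylo_alba vs Eremo_borealis: 11
  Hylo_alba vs Ictero_nigra: 10
  Bracho_vulgaris vs Ao_gracilis: 6
  Bracho_vulgaris vs Eremo_borealis: 13
  Bracho_vulgaris vs Ictero_nigra: 10
  Ao_gracilis vs Eremo_borealis: 13
  Ao_gracilis vs Ictero_nigra: 9
  Eremo_borealis vs Ictero_nigra: 17
The smallest is 2, between Hylo_alba and Bracho_vulgaris.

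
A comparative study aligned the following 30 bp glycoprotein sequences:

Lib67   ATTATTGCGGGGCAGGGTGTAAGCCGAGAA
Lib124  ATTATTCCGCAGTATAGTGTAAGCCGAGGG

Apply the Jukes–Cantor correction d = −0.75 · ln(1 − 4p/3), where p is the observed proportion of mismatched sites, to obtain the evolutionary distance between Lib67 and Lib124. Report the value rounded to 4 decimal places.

The sequences differ at positions 7 (G/C), 10 (G/C), 11 (G/A), 13 (C/T), 15 (G/T), 16 (G/A), 29 (A/G), 30 (A/G).
p = 8/30 = 0.266667.
d = −0.75 · ln(1 − (4/3)·0.266667) = −0.75 · ln(0.644444) = −0.75 · (-0.439367) = 0.3295.

0.3295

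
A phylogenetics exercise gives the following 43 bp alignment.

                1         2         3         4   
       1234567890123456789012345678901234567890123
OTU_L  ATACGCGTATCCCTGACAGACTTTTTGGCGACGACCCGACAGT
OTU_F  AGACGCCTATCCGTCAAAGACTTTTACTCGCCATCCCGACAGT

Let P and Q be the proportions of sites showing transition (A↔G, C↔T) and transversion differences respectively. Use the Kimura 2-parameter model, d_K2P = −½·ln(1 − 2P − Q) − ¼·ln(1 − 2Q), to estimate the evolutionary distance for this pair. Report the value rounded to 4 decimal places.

0.3200

Mismatches occur at site 2 (T↔G, transversion), site 7 (G↔C, transversion), site 13 (C↔G, transversion), site 15 (G↔C, transversion), site 17 (C↔A, transversion), site 26 (T↔A, transversion), site 27 (G↔C, transversion), site 28 (G↔T, transversion), site 31 (A↔C, transversion), site 33 (G↔A, transition), site 34 (A↔T, transversion).
Of the 11 differences, 1 transition and 10 transversions over 43 sites: P = 1/43 = 0.023256, Q = 10/43 = 0.232558.
d = −0.5·ln(0.720930) − 0.25·ln(0.534884) = −0.5·(-0.327213) − 0.25·(-0.625705) = 0.3200.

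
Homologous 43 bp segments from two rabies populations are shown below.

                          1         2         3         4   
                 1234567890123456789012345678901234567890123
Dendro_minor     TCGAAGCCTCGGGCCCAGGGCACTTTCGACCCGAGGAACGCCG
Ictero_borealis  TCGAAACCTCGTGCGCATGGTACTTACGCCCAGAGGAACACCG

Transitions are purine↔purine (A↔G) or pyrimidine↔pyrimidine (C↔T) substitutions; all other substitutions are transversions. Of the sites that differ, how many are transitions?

3

The sequences differ at positions 6 (G/A, transition), 12 (G/T, transversion), 15 (C/G, transversion), 18 (G/T, transversion), 21 (C/T, transition), 26 (T/A, transversion), 29 (A/C, transversion), 32 (C/A, transversion), 40 (G/A, transition).
Of the 9 differences, 3 transitions and 6 transversions, so the answer is 3.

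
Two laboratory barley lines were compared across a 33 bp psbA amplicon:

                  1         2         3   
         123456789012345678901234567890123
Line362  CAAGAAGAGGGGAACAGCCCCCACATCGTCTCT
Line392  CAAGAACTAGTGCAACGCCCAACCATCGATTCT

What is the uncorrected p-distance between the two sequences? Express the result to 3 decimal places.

0.364

The sequences differ at positions 7 (G/C), 8 (A/T), 9 (G/A), 11 (G/T), 13 (A/C), 15 (C/A), 16 (A/C), 21 (C/A), 22 (C/A), 23 (A/C), 29 (T/A), 30 (C/T).
There are 12 differences over 33 sites, so p = 12/33 = 0.364.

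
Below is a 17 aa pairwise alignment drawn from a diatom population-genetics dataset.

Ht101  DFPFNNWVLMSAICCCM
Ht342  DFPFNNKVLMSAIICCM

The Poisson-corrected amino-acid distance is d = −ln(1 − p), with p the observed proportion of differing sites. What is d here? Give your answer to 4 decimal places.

Mismatches occur at site 7 (W→K), site 14 (C→I).
p = 2/17 = 0.117647.
d = −ln(1 − 0.117647) = −ln(0.882353) = 0.1252.

0.1252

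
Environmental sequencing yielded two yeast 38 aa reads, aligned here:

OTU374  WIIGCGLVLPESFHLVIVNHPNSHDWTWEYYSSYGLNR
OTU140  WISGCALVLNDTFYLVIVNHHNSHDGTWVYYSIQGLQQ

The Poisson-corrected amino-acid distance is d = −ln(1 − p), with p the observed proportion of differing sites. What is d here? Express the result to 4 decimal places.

Differing sites — 3:I/S; 6:G/A; 10:P/N; 11:E/D; 12:S/T; 14:H/Y; 21:P/H; 26:W/G; 29:E/V; 33:S/I; 34:Y/Q; 37:N/Q; 38:R/Q.
p = 13/38 = 0.342105.
d = −ln(1 − 0.342105) = −ln(0.657895) = 0.4187.

0.4187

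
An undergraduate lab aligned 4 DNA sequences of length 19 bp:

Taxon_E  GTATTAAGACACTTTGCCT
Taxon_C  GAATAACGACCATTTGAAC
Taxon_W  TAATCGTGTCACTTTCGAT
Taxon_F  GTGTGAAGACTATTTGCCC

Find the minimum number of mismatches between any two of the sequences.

Pairwise Hamming distances:
  Taxon_E vs Taxon_C: 8
  Taxon_E vs Taxon_W: 9
  Taxon_E vs Taxon_F: 5
  Taxon_C vs Taxon_W: 10
  Taxon_C vs Taxon_F: 7
  Taxon_W vs Taxon_F: 13
The smallest is 5, between Taxon_E and Taxon_F.

5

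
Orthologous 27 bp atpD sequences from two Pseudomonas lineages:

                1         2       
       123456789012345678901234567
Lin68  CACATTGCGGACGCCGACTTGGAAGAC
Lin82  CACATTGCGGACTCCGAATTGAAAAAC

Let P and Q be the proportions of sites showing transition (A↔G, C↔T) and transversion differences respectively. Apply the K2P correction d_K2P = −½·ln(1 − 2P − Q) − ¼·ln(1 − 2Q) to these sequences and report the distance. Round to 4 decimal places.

0.1657

Differing sites — 13:G/T (Tv); 18:C/A (Tv); 22:G/A (Ti); 25:G/A (Ti).
Of the 4 differences, 2 transitions and 2 transversions over 27 sites: P = 2/27 = 0.074074, Q = 2/27 = 0.074074.
d = −0.5·ln(0.777778) − 0.25·ln(0.851852) = −0.5·(-0.251314) − 0.25·(-0.160342) = 0.1657.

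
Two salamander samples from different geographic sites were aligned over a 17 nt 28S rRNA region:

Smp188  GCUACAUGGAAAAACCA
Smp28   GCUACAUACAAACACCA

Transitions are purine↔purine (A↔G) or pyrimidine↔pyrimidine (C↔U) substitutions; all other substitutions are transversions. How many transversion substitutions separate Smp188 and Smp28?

Mismatches occur at site 8 (G↔A, transition), site 9 (G↔C, transversion), site 13 (A↔C, transversion).
Of the 3 differences, 1 transition and 2 transversions, so the answer is 2.

2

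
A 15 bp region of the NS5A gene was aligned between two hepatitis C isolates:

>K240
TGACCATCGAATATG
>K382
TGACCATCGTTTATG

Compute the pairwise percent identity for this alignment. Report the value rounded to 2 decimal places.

The sequences differ at positions 10 (A/T), 11 (A/T).
13 of the 15 sites match, so the percent identity is 13/15 × 100 = 86.67%.

86.67%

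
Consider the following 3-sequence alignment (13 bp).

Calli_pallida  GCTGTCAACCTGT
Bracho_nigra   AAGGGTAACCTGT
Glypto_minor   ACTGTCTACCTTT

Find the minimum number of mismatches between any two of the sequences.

3

Pairwise Hamming distances:
  Calli_pallida vs Bracho_nigra: 5
  Calli_pallida vs Glypto_minor: 3
  Bracho_nigra vs Glypto_minor: 6
The smallest is 3, between Calli_pallida and Glypto_minor.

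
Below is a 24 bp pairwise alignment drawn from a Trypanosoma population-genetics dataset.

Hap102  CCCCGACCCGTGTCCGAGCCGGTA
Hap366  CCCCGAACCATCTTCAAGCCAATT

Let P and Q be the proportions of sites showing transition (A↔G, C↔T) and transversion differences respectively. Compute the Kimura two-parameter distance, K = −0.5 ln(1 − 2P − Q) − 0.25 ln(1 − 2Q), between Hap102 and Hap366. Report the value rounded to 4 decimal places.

0.4620

Mismatches occur at site 7 (C→A, transversion), site 10 (G→A, transition), site 12 (G→C, transversion), site 14 (C→T, transition), site 16 (G→A, transition), site 21 (G→A, transition), site 22 (G→A, transition), site 24 (A→T, transversion).
Of the 8 differences, 5 transitions and 3 transversions over 24 sites: P = 5/24 = 0.208333, Q = 3/24 = 0.125000.
d = −0.5·ln(0.458334) − 0.25·ln(0.750000) = −0.5·(-0.780157) − 0.25·(-0.287682) = 0.4620.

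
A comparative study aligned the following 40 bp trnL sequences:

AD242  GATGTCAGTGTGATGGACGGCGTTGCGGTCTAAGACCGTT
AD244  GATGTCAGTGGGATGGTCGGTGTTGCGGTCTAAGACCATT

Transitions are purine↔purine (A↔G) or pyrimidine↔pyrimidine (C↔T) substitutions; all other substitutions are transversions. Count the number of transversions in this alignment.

Mismatches occur at site 11 (T→G, transversion), site 17 (A→T, transversion), site 21 (C→T, transition), site 38 (G→A, transition).
Of the 4 differences, 2 transitions and 2 transversions, so the answer is 2.

2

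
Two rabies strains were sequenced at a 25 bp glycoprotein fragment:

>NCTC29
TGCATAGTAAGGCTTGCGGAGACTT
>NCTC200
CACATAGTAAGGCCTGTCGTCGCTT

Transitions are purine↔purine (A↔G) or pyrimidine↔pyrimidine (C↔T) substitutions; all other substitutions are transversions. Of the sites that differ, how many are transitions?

5

Differing sites — 1:T/C (Ti); 2:G/A (Ti); 14:T/C (Ti); 17:C/T (Ti); 18:G/C (Tv); 20:A/T (Tv); 21:G/C (Tv); 22:A/G (Ti).
Of the 8 differences, 5 transitions and 3 transversions, so the answer is 5.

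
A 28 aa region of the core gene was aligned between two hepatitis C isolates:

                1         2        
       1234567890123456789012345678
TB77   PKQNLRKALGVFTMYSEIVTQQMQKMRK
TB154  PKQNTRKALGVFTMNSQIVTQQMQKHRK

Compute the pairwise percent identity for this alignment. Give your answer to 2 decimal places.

The sequences differ at positions 5 (L/T), 15 (Y/N), 17 (E/Q), 26 (M/H).
24 of the 28 sites match, so the percent identity is 24/28 × 100 = 85.71%.

85.71%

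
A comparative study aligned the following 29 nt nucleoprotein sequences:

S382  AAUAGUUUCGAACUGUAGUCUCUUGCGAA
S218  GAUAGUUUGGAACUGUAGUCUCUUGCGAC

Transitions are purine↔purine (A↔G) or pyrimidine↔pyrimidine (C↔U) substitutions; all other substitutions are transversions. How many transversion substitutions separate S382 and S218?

2

Differing sites — 1:A/G (Ti); 9:C/G (Tv); 29:A/C (Tv).
Of the 3 differences, 1 transition and 2 transversions, so the answer is 2.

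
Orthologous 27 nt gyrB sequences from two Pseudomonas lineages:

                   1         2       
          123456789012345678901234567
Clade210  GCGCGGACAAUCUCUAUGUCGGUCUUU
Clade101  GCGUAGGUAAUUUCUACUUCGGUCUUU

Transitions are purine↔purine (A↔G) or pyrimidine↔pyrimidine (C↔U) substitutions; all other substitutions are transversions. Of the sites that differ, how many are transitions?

The sequences differ at positions 4 (C/U, transition), 5 (G/A, transition), 7 (A/G, transition), 8 (C/U, transition), 12 (C/U, transition), 17 (U/C, transition), 18 (G/U, transversion).
Of the 7 differences, 6 transitions and 1 transversion, so the answer is 6.

6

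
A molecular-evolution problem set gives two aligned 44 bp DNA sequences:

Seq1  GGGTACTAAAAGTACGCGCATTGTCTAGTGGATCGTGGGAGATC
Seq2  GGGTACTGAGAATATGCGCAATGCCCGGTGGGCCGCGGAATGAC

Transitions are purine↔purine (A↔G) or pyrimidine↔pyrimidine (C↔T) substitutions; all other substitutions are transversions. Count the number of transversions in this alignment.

Differing sites — 8:A/G (Ti); 10:A/G (Ti); 12:G/A (Ti); 15:C/T (Ti); 21:T/A (Tv); 24:T/C (Ti); 26:T/C (Ti); 27:A/G (Ti); 32:A/G (Ti); 33:T/C (Ti); 36:T/C (Ti); 39:G/A (Ti); 41:G/T (Tv); 42:A/G (Ti); 43:T/A (Tv).
Of the 15 differences, 12 transitions and 3 transversions, so the answer is 3.

3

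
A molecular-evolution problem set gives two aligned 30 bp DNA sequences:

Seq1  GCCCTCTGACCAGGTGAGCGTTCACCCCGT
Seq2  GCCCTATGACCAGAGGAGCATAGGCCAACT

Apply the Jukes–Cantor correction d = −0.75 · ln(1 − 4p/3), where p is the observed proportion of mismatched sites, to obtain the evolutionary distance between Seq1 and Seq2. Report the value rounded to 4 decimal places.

Differing sites — 6:C/A; 14:G/A; 15:T/G; 20:G/A; 22:T/A; 23:C/G; 24:A/G; 27:C/A; 28:C/A; 29:G/C.
p = 10/30 = 0.333333.
d = −0.75 · ln(1 − (4/3)·0.333333) = −0.75 · ln(0.555556) = −0.75 · (-0.587786) = 0.4408.

0.4408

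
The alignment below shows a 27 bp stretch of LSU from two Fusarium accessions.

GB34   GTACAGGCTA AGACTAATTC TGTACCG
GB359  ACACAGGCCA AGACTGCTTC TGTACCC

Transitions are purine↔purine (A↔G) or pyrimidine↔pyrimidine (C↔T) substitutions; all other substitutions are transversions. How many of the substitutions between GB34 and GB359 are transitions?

4

The sequences differ at positions 1 (G/A, transition), 2 (T/C, transition), 9 (T/C, transition), 16 (A/G, transition), 17 (A/C, transversion), 27 (G/C, transversion).
Of the 6 differences, 4 transitions and 2 transversions, so the answer is 4.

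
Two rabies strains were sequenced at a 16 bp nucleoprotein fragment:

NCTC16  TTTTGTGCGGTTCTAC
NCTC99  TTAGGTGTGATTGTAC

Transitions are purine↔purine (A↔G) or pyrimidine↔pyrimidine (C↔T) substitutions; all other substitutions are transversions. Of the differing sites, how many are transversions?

3

Differing sites — 3:T/A (Tv); 4:T/G (Tv); 8:C/T (Ti); 10:G/A (Ti); 13:C/G (Tv).
Of the 5 differences, 2 transitions and 3 transversions, so the answer is 3.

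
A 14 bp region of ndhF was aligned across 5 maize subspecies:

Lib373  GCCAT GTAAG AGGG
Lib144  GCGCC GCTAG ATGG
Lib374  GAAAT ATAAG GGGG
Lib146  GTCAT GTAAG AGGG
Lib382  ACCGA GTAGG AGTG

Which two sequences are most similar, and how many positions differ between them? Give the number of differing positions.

1

Pairwise Hamming distances:
  Lib373 vs Lib144: 6
  Lib373 vs Lib374: 4
  Lib373 vs Lib146: 1
  Lib373 vs Lib382: 5
  Lib144 vs Lib374: 9
  Lib144 vs Lib146: 7
  Lib144 vs Lib382: 9
  Lib374 vs Lib146: 4
  Lib374 vs Lib382: 9
  Lib146 vs Lib382: 6
The smallest is 1, between Lib373 and Lib146.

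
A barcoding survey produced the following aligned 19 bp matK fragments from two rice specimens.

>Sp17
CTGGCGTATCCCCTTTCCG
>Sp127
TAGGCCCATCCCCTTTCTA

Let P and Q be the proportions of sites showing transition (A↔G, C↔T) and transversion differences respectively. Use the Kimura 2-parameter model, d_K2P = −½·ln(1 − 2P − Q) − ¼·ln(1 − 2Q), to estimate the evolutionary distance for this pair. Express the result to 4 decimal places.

Mismatches occur at site 1 (C/T, transition), site 2 (T/A, transversion), site 6 (G/C, transversion), site 7 (T/C, transition), site 18 (C/T, transition), site 19 (G/A, transition).
Of the 6 differences, 4 transitions and 2 transversions over 19 sites: P = 4/19 = 0.210526, Q = 2/19 = 0.105263.
d = −0.5·ln(0.473685) − 0.25·ln(0.789474) = −0.5·(-0.747213) − 0.25·(-0.236388) = 0.4327.

0.4327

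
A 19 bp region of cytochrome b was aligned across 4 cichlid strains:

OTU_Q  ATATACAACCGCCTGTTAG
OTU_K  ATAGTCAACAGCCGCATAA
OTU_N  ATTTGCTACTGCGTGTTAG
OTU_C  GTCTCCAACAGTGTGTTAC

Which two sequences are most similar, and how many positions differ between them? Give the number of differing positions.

Pairwise Hamming distances:
  OTU_Q vs OTU_K: 7
  OTU_Q vs OTU_N: 5
  OTU_Q vs OTU_C: 7
  OTU_K vs OTU_N: 10
  OTU_K vs OTU_C: 10
  OTU_N vs OTU_C: 7
The smallest is 5, between OTU_Q and OTU_N.

5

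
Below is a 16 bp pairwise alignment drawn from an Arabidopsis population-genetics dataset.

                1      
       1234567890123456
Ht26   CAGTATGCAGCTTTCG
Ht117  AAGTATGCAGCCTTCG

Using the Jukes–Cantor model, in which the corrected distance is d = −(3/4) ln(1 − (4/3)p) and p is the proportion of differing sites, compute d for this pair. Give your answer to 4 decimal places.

0.1367

The sequences differ at positions 1 (C/A), 12 (T/C).
p = 2/16 = 0.125000.
d = −0.75 · ln(1 − (4/3)·0.125000) = −0.75 · ln(0.833333) = −0.75 · (-0.182322) = 0.1367.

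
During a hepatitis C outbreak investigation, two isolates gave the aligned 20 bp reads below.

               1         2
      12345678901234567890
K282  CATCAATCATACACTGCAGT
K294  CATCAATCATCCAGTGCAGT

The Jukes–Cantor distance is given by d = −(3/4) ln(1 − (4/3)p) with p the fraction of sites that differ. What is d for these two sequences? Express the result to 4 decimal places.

0.1073

The sequences differ at positions 11 (A/C), 14 (C/G).
p = 2/20 = 0.100000.
d = −0.75 · ln(1 − (4/3)·0.100000) = −0.75 · ln(0.866667) = −0.75 · (-0.143100) = 0.1073.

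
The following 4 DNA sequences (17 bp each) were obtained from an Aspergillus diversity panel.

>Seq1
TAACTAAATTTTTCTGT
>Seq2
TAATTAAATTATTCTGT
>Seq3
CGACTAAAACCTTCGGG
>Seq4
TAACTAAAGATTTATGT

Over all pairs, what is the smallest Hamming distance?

Pairwise Hamming distances:
  Seq1 vs Seq2: 2
  Seq1 vs Seq3: 7
  Seq1 vs Seq4: 3
  Seq2 vs Seq3: 8
  Seq2 vs Seq4: 5
  Seq3 vs Seq4: 8
The smallest is 2, between Seq1 and Seq2.

2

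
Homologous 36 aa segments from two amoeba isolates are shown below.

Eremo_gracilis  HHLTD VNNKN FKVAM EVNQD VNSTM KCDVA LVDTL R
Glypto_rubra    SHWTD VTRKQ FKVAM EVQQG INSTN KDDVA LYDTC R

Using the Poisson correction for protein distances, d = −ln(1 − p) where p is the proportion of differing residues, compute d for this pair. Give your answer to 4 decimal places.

0.4055

Differing sites — 1:H/S; 3:L/W; 7:N/T; 8:N/R; 10:N/Q; 18:N/Q; 20:D/G; 21:V/I; 25:M/N; 27:C/D; 32:V/Y; 35:L/C.
p = 12/36 = 0.333333.
d = −ln(1 − 0.333333) = −ln(0.666667) = 0.4055.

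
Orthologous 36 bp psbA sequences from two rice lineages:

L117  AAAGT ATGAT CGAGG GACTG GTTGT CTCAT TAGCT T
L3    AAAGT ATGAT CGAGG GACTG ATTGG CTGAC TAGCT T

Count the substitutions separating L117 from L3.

4

The sequences differ at positions 21 (G/A), 25 (T/G), 28 (C/G), 30 (T/C).
That gives 4 mismatches out of 36 aligned sites, so the Hamming distance is 4.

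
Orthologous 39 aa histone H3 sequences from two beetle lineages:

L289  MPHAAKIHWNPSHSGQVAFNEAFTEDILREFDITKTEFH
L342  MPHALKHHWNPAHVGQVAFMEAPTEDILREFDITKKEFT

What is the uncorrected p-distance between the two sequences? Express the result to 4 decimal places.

0.2051

Mismatches occur at site 5 (A→L), site 7 (I→H), site 12 (S→A), site 14 (S→V), site 20 (N→M), site 23 (F→P), site 36 (T→K), site 39 (H→T).
There are 8 differences over 39 sites, so p = 8/39 = 0.2051.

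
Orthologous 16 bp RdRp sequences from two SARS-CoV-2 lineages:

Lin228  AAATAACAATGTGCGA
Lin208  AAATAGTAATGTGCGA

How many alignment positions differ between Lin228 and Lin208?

2

The sequences differ at positions 6 (A/G), 7 (C/T).
That gives 2 mismatches out of 16 aligned sites, so the Hamming distance is 2.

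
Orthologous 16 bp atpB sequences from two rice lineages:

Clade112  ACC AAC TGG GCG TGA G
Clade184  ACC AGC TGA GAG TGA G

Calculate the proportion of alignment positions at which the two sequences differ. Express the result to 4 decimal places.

0.1875

Differing sites — 5:A/G; 9:G/A; 11:C/A.
There are 3 differences over 16 sites, so p = 3/16 = 0.1875.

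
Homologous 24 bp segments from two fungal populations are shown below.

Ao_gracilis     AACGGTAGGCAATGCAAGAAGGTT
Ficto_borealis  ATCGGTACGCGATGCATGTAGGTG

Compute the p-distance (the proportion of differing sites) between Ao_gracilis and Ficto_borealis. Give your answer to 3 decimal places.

The sequences differ at positions 2 (A/T), 8 (G/C), 11 (A/G), 17 (A/T), 19 (A/T), 24 (T/G).
There are 6 differences over 24 sites, so p = 6/24 = 0.250.

0.250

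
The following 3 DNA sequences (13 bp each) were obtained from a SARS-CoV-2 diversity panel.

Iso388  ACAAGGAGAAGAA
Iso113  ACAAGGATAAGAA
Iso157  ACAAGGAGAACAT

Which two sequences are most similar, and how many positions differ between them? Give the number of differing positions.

1

Pairwise Hamming distances:
  Iso388 vs Iso113: 1
  Iso388 vs Iso157: 2
  Iso113 vs Iso157: 3
The smallest is 1, between Iso388 and Iso113.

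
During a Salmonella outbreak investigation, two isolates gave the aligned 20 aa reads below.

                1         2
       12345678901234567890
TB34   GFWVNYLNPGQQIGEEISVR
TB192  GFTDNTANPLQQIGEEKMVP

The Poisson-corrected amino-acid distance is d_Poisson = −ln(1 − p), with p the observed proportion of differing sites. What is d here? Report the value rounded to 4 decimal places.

Differing sites — 3:W/T; 4:V/D; 6:Y/T; 7:L/A; 10:G/L; 17:I/K; 18:S/M; 20:R/P.
p = 8/20 = 0.400000.
d = −ln(1 − 0.400000) = −ln(0.600000) = 0.5108.

0.5108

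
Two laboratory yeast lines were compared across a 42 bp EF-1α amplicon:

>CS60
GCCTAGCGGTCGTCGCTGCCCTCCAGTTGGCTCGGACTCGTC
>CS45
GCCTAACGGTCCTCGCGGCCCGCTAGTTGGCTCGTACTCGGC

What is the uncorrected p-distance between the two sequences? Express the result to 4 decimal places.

Mismatches occur at site 6 (G/A), site 12 (G/C), site 17 (T/G), site 22 (T/G), site 24 (C/T), site 35 (G/T), site 41 (T/G).
There are 7 differences over 42 sites, so p = 7/42 = 0.1667.

0.1667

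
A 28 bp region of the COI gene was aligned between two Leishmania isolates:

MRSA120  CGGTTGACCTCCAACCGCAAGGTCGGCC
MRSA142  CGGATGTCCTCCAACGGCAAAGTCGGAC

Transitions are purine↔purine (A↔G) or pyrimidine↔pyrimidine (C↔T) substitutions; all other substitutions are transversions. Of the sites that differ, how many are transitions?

1

Mismatches occur at site 4 (T/A, transversion), site 7 (A/T, transversion), site 16 (C/G, transversion), site 21 (G/A, transition), site 27 (C/A, transversion).
Of the 5 differences, 1 transition and 4 transversions, so the answer is 1.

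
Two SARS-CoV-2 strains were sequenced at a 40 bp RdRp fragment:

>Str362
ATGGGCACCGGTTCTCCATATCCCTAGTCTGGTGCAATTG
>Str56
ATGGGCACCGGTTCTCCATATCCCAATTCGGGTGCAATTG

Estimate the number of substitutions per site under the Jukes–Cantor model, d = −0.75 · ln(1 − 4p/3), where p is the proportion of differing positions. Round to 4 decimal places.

0.0790

The sequences differ at positions 25 (T/A), 27 (G/T), 30 (T/G).
p = 3/40 = 0.075000.
d = −0.75 · ln(1 − (4/3)·0.075000) = −0.75 · ln(0.900000) = −0.75 · (-0.105361) = 0.0790.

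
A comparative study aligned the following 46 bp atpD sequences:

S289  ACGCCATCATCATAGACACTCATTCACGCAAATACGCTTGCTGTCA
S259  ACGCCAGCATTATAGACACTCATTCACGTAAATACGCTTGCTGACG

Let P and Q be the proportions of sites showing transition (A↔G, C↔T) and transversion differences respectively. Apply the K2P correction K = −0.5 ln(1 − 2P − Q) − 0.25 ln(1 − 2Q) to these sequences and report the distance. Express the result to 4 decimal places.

Differing sites — 7:T/G (Tv); 11:C/T (Ti); 29:C/T (Ti); 44:T/A (Tv); 46:A/G (Ti).
Of the 5 differences, 3 transitions and 2 transversions over 46 sites: P = 3/46 = 0.065217, Q = 2/46 = 0.043478.
d = −0.5·ln(0.826088) − 0.25·ln(0.913044) = −0.5·(-0.191054) − 0.25·(-0.090971) = 0.1183.

0.1183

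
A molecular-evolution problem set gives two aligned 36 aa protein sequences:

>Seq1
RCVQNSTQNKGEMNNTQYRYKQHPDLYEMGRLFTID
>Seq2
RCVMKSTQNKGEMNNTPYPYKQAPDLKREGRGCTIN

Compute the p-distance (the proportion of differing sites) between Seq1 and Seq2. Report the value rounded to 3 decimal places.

0.306

Mismatches occur at site 4 (Q/M), site 5 (N/K), site 17 (Q/P), site 19 (R/P), site 23 (H/A), site 27 (Y/K), site 28 (E/R), site 29 (M/E), site 32 (L/G), site 33 (F/C), site 36 (D/N).
There are 11 differences over 36 sites, so p = 11/36 = 0.306.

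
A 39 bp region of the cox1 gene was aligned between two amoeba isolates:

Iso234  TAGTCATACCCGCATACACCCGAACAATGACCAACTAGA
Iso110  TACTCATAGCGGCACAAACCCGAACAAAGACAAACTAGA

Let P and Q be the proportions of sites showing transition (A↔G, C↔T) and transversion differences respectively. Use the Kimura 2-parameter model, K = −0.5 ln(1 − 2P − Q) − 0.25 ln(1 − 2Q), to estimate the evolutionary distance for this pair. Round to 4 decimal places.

0.2067

Differing sites — 3:G/C (Tv); 9:C/G (Tv); 11:C/G (Tv); 15:T/C (Ti); 17:C/A (Tv); 28:T/A (Tv); 32:C/A (Tv).
Of the 7 differences, 1 transition and 6 transversions over 39 sites: P = 1/39 = 0.025641, Q = 6/39 = 0.153846.
d = −0.5·ln(0.794872) − 0.25·ln(0.692308) = −0.5·(-0.229574) − 0.25·(-0.367724) = 0.2067.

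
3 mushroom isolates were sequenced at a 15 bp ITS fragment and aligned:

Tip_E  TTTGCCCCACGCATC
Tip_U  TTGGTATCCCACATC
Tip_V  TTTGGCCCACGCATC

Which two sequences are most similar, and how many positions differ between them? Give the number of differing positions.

Pairwise Hamming distances:
  Tip_E vs Tip_U: 6
  Tip_E vs Tip_V: 1
  Tip_U vs Tip_V: 6
The smallest is 1, between Tip_E and Tip_V.

1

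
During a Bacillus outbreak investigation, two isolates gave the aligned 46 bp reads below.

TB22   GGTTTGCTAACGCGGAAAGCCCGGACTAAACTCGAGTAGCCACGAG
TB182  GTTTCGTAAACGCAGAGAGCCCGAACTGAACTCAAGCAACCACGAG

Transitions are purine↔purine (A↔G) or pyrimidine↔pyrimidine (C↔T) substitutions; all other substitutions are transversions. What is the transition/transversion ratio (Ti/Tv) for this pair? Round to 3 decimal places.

Mismatches occur at site 2 (G/T, transversion), site 5 (T/C, transition), site 7 (C/T, transition), site 8 (T/A, transversion), site 14 (G/A, transition), site 17 (A/G, transition), site 24 (G/A, transition), site 28 (A/G, transition), site 34 (G/A, transition), site 37 (T/C, transition), site 39 (G/A, transition).
Of the 11 differences, 9 transitions and 2 transversions, so Ti/Tv = 9/2 = 4.500.

4.500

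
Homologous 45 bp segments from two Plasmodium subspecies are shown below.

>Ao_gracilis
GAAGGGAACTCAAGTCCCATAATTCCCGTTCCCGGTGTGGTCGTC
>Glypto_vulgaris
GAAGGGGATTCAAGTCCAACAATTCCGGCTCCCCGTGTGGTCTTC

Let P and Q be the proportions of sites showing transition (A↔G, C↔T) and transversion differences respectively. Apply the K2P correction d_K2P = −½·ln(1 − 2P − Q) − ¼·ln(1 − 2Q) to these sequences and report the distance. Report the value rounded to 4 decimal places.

0.2040

Differing sites — 7:A/G (Ti); 9:C/T (Ti); 18:C/A (Tv); 20:T/C (Ti); 27:C/G (Tv); 29:T/C (Ti); 34:G/C (Tv); 43:G/T (Tv).
Of the 8 differences, 4 transitions and 4 transversions over 45 sites: P = 4/45 = 0.088889, Q = 4/45 = 0.088889.
d = −0.5·ln(0.733333) − 0.25·ln(0.822222) = −0.5·(-0.310155) − 0.25·(-0.195745) = 0.2040.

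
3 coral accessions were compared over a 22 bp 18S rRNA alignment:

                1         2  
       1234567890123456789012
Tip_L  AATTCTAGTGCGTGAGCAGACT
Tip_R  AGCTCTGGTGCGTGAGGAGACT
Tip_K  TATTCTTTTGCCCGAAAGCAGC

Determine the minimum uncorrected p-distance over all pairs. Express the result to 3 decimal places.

0.182

Pairwise Hamming distances:
  Tip_L vs Tip_R: 4
  Tip_L vs Tip_K: 11
  Tip_R vs Tip_K: 13
The smallest is 4 mismatches, between Tip_L and Tip_R; p = 4/22 = 0.182.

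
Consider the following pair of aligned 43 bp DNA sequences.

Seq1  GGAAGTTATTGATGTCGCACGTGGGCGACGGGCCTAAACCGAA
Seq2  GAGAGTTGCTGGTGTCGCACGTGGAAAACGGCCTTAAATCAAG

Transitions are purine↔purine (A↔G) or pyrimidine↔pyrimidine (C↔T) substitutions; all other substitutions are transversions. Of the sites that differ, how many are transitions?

The sequences differ at positions 2 (G/A, transition), 3 (A/G, transition), 8 (A/G, transition), 9 (T/C, transition), 12 (A/G, transition), 25 (G/A, transition), 26 (C/A, transversion), 27 (G/A, transition), 32 (G/C, transversion), 34 (C/T, transition), 39 (C/T, transition), 41 (G/A, transition), 43 (A/G, transition).
Of the 13 differences, 11 transitions and 2 transversions, so the answer is 11.

11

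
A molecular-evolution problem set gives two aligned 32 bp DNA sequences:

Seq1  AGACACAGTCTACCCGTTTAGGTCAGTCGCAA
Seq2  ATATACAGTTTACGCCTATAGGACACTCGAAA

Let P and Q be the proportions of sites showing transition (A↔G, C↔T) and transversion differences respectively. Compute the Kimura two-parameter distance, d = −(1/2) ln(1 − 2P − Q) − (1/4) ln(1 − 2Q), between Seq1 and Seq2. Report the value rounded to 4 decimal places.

0.3544

The sequences differ at positions 2 (G/T, transversion), 4 (C/T, transition), 10 (C/T, transition), 14 (C/G, transversion), 16 (G/C, transversion), 18 (T/A, transversion), 23 (T/A, transversion), 26 (G/C, transversion), 30 (C/A, transversion).
Of the 9 differences, 2 transitions and 7 transversions over 32 sites: P = 2/32 = 0.062500, Q = 7/32 = 0.218750.
d = −0.5·ln(0.656250) − 0.25·ln(0.562500) = −0.5·(-0.421213) − 0.25·(-0.575364) = 0.3544.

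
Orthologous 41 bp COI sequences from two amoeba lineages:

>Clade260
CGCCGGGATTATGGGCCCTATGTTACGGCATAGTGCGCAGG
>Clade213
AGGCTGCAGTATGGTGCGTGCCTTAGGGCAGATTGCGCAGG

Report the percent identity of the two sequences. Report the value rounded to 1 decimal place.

Mismatches occur at site 1 (C→A), site 3 (C→G), site 5 (G→T), site 7 (G→C), site 9 (T→G), site 15 (G→T), site 16 (C→G), site 18 (C→G), site 20 (A→G), site 21 (T→C), site 22 (G→C), site 26 (C→G), site 31 (T→G), site 33 (G→T).
27 of the 41 sites match, so the percent identity is 27/41 × 100 = 65.9%.

65.9%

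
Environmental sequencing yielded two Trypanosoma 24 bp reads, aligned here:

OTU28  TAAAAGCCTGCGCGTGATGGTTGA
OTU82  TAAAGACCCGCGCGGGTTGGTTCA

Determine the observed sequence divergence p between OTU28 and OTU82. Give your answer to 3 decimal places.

0.250

Mismatches occur at site 5 (A/G), site 6 (G/A), site 9 (T/C), site 15 (T/G), site 17 (A/T), site 23 (G/C).
There are 6 differences over 24 sites, so p = 6/24 = 0.250.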